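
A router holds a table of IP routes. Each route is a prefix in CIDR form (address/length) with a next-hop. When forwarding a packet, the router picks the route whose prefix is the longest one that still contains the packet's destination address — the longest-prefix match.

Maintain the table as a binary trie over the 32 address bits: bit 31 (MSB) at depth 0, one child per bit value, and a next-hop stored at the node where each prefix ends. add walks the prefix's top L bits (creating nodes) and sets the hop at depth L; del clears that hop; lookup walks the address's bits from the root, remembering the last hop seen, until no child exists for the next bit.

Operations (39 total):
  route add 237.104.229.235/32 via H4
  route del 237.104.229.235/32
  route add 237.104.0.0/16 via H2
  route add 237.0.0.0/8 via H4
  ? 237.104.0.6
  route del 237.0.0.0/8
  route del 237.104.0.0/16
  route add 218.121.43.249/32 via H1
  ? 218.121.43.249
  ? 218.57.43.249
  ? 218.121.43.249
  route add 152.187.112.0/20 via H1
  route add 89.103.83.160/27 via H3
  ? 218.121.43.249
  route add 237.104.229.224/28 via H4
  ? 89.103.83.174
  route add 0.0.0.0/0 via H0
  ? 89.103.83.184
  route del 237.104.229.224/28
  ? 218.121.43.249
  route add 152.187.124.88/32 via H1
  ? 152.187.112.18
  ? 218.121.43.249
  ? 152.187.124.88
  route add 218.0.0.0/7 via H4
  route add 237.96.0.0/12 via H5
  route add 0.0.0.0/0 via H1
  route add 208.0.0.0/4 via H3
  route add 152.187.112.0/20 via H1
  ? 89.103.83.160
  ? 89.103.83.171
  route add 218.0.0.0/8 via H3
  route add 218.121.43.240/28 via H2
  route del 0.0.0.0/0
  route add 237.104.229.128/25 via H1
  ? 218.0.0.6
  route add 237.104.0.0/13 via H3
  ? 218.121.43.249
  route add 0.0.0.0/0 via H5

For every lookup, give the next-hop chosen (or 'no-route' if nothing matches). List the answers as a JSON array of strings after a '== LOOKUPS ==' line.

Process each operation:
  + 237.104.229.235/32 (H4) depth=32
  - 237.104.229.235/32 clear@32
  + 237.104.0.0/16 (H2) depth=16
  + 237.0.0.0/8 (H4) depth=8
  ? 237.104.0.6  path d0:-→d1:-→d2:-→d3:-→d4:-→d5:-→d6:-→d7:-→d8:H4→d9:-→d10:-→d11:-→d12:-→d13:-→d14:-→d15:-→d16:H2  best=H2
  - 237.0.0.0/8 clear@8
  - 237.104.0.0/16 clear@16
  + 218.121.43.249/32 (H1) depth=32
  ? 218.121.43.249  path d0:-→d1:-→d2:-→d3:-→d4:-→d5:-→d6:-→d7:-→d8:-→d9:-→d10:-→d11:-→d12:-→d13:-→d14:-→d15:-→d16:-→d17:-→d18:-→d19:-→d20:-→d21:-→d22:-→d23:-→d24:-→d25:-→d26:-→d27:-→d28:-→d29:-→d30:-→d31:-→d32:H1  best=H1
  ? 218.57.43.249  path d0:-→d1:-→d2:-→d3:-→d4:-→d5:-→d6:-→d7:-→d8:-→d9:-  best=no-route
  ? 218.121.43.249  path d0:-→d1:-→d2:-→d3:-→d4:-→d5:-→d6:-→d7:-→d8:-→d9:-→d10:-→d11:-→d12:-→d13:-→d14:-→d15:-→d16:-→d17:-→d18:-→d19:-→d20:-→d21:-→d22:-→d23:-→d24:-→d25:-→d26:-→d27:-→d28:-→d29:-→d30:-→d31:-→d32:H1  best=H1
  + 152.187.112.0/20 (H1) depth=20
  + 89.103.83.160/27 (H3) depth=27
  ? 218.121.43.249  path d0:-→d1:-→d2:-→d3:-→d4:-→d5:-→d6:-→d7:-→d8:-→d9:-→d10:-→d11:-→d12:-→d13:-→d14:-→d15:-→d16:-→d17:-→d18:-→d19:-→d20:-→d21:-→d22:-→d23:-→d24:-→d25:-→d26:-→d27:-→d28:-→d29:-→d30:-→d31:-→d32:H1  best=H1
  + 237.104.229.224/28 (H4) depth=28
  ? 89.103.83.174  path d0:-→d1:-→d2:-→d3:-→d4:-→d5:-→d6:-→d7:-→d8:-→d9:-→d10:-→d11:-→d12:-→d13:-→d14:-→d15:-→d16:-→d17:-→d18:-→d19:-→d20:-→d21:-→d22:-→d23:-→d24:-→d25:-→d26:-→d27:H3  best=H3
  + 0.0.0.0/0 (H0) depth=0
  ? 89.103.83.184  path d0:H0→d1:-→d2:-→d3:-→d4:-→d5:-→d6:-→d7:-→d8:-→d9:-→d10:-→d11:-→d12:-→d13:-→d14:-→d15:-→d16:-→d17:-→d18:-→d19:-→d20:-→d21:-→d22:-→d23:-→d24:-→d25:-→d26:-→d27:H3  best=H3
  - 237.104.229.224/28 clear@28
  ? 218.121.43.249  path d0:H0→d1:-→d2:-→d3:-→d4:-→d5:-→d6:-→d7:-→d8:-→d9:-→d10:-→d11:-→d12:-→d13:-→d14:-→d15:-→d16:-→d17:-→d18:-→d19:-→d20:-→d21:-→d22:-→d23:-→d24:-→d25:-→d26:-→d27:-→d28:-→d29:-→d30:-→d31:-→d32:H1  best=H1
  + 152.187.124.88/32 (H1) depth=32
  ? 152.187.112.18  path d0:H0→d1:-→d2:-→d3:-→d4:-→d5:-→d6:-→d7:-→d8:-→d9:-→d10:-→d11:-→d12:-→d13:-→d14:-→d15:-→d16:-→d17:-→d18:-→d19:-→d20:H1  best=H1
  ? 218.121.43.249  path d0:H0→d1:-→d2:-→d3:-→d4:-→d5:-→d6:-→d7:-→d8:-→d9:-→d10:-→d11:-→d12:-→d13:-→d14:-→d15:-→d16:-→d17:-→d18:-→d19:-→d20:-→d21:-→d22:-→d23:-→d24:-→d25:-→d26:-→d27:-→d28:-→d29:-→d30:-→d31:-→d32:H1  best=H1
  ? 152.187.124.88  path d0:H0→d1:-→d2:-→d3:-→d4:-→d5:-→d6:-→d7:-→d8:-→d9:-→d10:-→d11:-→d12:-→d13:-→d14:-→d15:-→d16:-→d17:-→d18:-→d19:-→d20:H1→d21:-→d22:-→d23:-→d24:-→d25:-→d26:-→d27:-→d28:-→d29:-→d30:-→d31:-→d32:H1  best=H1
  + 218.0.0.0/7 (H4) depth=7
  + 237.96.0.0/12 (H5) depth=12
  + 0.0.0.0/0 (H1) depth=0
  + 208.0.0.0/4 (H3) depth=4
  + 152.187.112.0/20 (H1) depth=20
  ? 89.103.83.160  path d0:H1→d1:-→d2:-→d3:-→d4:-→d5:-→d6:-→d7:-→d8:-→d9:-→d10:-→d11:-→d12:-→d13:-→d14:-→d15:-→d16:-→d17:-→d18:-→d19:-→d20:-→d21:-→d22:-→d23:-→d24:-→d25:-→d26:-→d27:H3  best=H3
  ? 89.103.83.171  path d0:H1→d1:-→d2:-→d3:-→d4:-→d5:-→d6:-→d7:-→d8:-→d9:-→d10:-→d11:-→d12:-→d13:-→d14:-→d15:-→d16:-→d17:-→d18:-→d19:-→d20:-→d21:-→d22:-→d23:-→d24:-→d25:-→d26:-→d27:H3  best=H3
  + 218.0.0.0/8 (H3) depth=8
  + 218.121.43.240/28 (H2) depth=28
  - 0.0.0.0/0 clear@0
  + 237.104.229.128/25 (H1) depth=25
  ? 218.0.0.6  path d0:-→d1:-→d2:-→d3:-→d4:H3→d5:-→d6:-→d7:H4→d8:H3→d9:-  best=H3
  + 237.104.0.0/13 (H3) depth=13
  ? 218.121.43.249  path d0:-→d1:-→d2:-→d3:-→d4:H3→d5:-→d6:-→d7:H4→d8:H3→d9:-→d10:-→d11:-→d12:-→d13:-→d14:-→d15:-→d16:-→d17:-→d18:-→d19:-→d20:-→d21:-→d22:-→d23:-→d24:-→d25:-→d26:-→d27:-→d28:H2→d29:-→d30:-→d31:-→d32:H1  best=H1
  + 0.0.0.0/0 (H5) depth=0

== LOOKUPS ==
["H2","H1","no-route","H1","H1","H3","H3","H1","H1","H1","H1","H3","H3","H3","H1"]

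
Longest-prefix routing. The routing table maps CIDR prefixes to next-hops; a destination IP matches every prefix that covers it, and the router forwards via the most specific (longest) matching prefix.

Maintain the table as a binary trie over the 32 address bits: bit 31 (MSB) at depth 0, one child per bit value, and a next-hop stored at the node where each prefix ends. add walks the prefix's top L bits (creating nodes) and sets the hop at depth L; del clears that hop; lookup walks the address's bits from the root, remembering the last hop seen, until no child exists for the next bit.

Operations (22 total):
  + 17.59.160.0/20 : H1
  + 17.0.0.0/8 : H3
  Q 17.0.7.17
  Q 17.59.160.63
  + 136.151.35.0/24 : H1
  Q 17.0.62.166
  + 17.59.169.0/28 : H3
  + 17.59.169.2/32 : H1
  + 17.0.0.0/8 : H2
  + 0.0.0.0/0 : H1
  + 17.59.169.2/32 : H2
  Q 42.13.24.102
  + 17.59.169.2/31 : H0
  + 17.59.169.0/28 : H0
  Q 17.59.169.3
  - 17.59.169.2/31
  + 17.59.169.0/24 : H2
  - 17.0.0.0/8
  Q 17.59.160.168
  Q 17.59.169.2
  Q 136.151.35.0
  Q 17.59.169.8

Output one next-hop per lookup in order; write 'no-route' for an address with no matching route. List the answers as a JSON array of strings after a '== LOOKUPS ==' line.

Trace:
  + 17.59.160.0/20 (H1) depth=20
  + 17.0.0.0/8 (H3) depth=8
  lookup 17.0.7.17: bits 0001000100 walk d0:-→d1:-→d2:-→d3:-→d4:-→d5:-→d6:-→d7:-→d8:H3→d9:-→d10:- -> H3
  lookup 17.59.160.63: bits 00010001001110111010 walk d0:-→d1:-→d2:-→d3:-→d4:-→d5:-→d6:-→d7:-→d8:H3→d9:-→d10:-→d11:-→d12:-→d13:-→d14:-→d15:-→d16:-→d17:-→d18:-→d19:-→d20:H1 -> H1
  + 136.151.35.0/24 (H1) depth=24
  lookup 17.0.62.166: bits 0001000100 walk d0:-→d1:-→d2:-→d3:-→d4:-→d5:-→d6:-→d7:-→d8:H3→d9:-→d10:- -> H3
  + 17.59.169.0/28 (H3) depth=28
  + 17.59.169.2/32 (H1) depth=32
  + 17.0.0.0/8 (H2) depth=8
  + 0.0.0.0/0 (H1) depth=0
  + 17.59.169.2/32 (H2) depth=32
  lookup 42.13.24.102: bits 00 walk d0:H1→d1:-→d2:- -> H1
  + 17.59.169.2/31 (H0) depth=31
  + 17.59.169.0/28 (H0) depth=28
  lookup 17.59.169.3: bits 0001000100111011101010010000001 walk d0:H1→d1:-→d2:-→d3:-→d4:-→d5:-→d6:-→d7:-→d8:H2→d9:-→d10:-→d11:-→d12:-→d13:-→d14:-→d15:-→d16:-→d17:-→d18:-→d19:-→d20:H1→d21:-→d22:-→d23:-→d24:-→d25:-→d26:-→d27:-→d28:H0→d29:-→d30:-→d31:H0 -> H0
  - 17.59.169.2/31 clear@31
  + 17.59.169.0/24 (H2) depth=24
  - 17.0.0.0/8 clear@8
  lookup 17.59.160.168: bits 00010001001110111010 walk d0:H1→d1:-→d2:-→d3:-→d4:-→d5:-→d6:-→d7:-→d8:-→d9:-→d10:-→d11:-→d12:-→d13:-→d14:-→d15:-→d16:-→d17:-→d18:-→d19:-→d20:H1 -> H1
  lookup 17.59.169.2: bits 00010001001110111010100100000010 walk d0:H1→d1:-→d2:-→d3:-→d4:-→d5:-→d6:-→d7:-→d8:-→d9:-→d10:-→d11:-→d12:-→d13:-→d14:-→d15:-→d16:-→d17:-→d18:-→d19:-→d20:H1→d21:-→d22:-→d23:-→d24:H2→d25:-→d26:-→d27:-→d28:H0→d29:-→d30:-→d31:-→d32:H2 -> H2
  lookup 136.151.35.0: bits 100010001001011100100011 walk d0:H1→d1:-→d2:-→d3:-→d4:-→d5:-→d6:-→d7:-→d8:-→d9:-→d10:-→d11:-→d12:-→d13:-→d14:-→d15:-→d16:-→d17:-→d18:-→d19:-→d20:-→d21:-→d22:-→d23:-→d24:H1 -> H1
  lookup 17.59.169.8: bits 0001000100111011101010010000 walk d0:H1→d1:-→d2:-→d3:-→d4:-→d5:-→d6:-→d7:-→d8:-→d9:-→d10:-→d11:-→d12:-→d13:-→d14:-→d15:-→d16:-→d17:-→d18:-→d19:-→d20:H1→d21:-→d22:-→d23:-→d24:H2→d25:-→d26:-→d27:-→d28:H0 -> H0

== LOOKUPS ==
["H3","H1","H3","H1","H0","H1","H2","H1","H0"]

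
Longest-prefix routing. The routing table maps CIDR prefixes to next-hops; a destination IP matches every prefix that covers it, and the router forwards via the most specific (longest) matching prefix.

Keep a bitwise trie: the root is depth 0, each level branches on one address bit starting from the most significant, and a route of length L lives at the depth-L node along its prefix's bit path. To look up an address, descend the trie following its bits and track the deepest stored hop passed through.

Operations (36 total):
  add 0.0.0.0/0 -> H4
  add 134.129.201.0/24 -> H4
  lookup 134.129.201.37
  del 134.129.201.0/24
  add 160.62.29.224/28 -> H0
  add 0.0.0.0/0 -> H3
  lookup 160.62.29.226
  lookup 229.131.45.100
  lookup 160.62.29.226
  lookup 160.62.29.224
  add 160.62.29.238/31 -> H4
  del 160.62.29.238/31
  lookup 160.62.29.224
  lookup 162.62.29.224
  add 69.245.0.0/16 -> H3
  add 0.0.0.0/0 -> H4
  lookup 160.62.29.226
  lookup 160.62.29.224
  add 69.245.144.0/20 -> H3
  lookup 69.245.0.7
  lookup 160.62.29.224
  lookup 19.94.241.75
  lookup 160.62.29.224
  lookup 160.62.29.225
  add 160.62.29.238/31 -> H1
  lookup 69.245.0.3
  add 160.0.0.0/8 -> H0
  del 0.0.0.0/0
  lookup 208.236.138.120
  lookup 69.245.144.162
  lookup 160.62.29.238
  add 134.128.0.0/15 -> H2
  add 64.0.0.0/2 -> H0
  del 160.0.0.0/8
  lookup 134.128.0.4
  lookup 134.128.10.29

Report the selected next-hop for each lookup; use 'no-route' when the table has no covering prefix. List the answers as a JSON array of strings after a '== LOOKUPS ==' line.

Process each operation:
  add 0.0.0.0/0 -> H4 at depth 0
  add 134.129.201.0/24 -> H4 at depth 24
  lookup 134.129.201.37: bits 100001101000000111001001 walk d0:H4→d1:-→d2:-→d3:-→d4:-→d5:-→d6:-→d7:-→d8:-→d9:-→d10:-→d11:-→d12:-→d13:-→d14:-→d15:-→d16:-→d17:-→d18:-→d19:-→d20:-→d21:-→d22:-→d23:-→d24:H4 -> H4
  del 134.129.201.0/24 (clear depth 24)
  add 160.62.29.224/28 -> H0 at depth 28
  add 0.0.0.0/0 -> H3 at depth 0
  lookup 160.62.29.226: bits 1010000000111110000111011110 walk d0:H3→d1:-→d2:-→d3:-→d4:-→d5:-→d6:-→d7:-→d8:-→d9:-→d10:-→d11:-→d12:-→d13:-→d14:-→d15:-→d16:-→d17:-→d18:-→d19:-→d20:-→d21:-→d22:-→d23:-→d24:-→d25:-→d26:-→d27:-→d28:H0 -> H0
  lookup 229.131.45.100: bits 1 walk d0:H3→d1:- -> H3
  lookup 160.62.29.226: bits 1010000000111110000111011110 walk d0:H3→d1:-→d2:-→d3:-→d4:-→d5:-→d6:-→d7:-→d8:-→d9:-→d10:-→d11:-→d12:-→d13:-→d14:-→d15:-→d16:-→d17:-→d18:-→d19:-→d20:-→d21:-→d22:-→d23:-→d24:-→d25:-→d26:-→d27:-→d28:H0 -> H0
  lookup 160.62.29.224: bits 1010000000111110000111011110 walk d0:H3→d1:-→d2:-→d3:-→d4:-→d5:-→d6:-→d7:-→d8:-→d9:-→d10:-→d11:-→d12:-→d13:-→d14:-→d15:-→d16:-→d17:-→d18:-→d19:-→d20:-→d21:-→d22:-→d23:-→d24:-→d25:-→d26:-→d27:-→d28:H0 -> H0
  add 160.62.29.238/31 -> H4 at depth 31
  del 160.62.29.238/31 (clear depth 31)
  lookup 160.62.29.224: bits 1010000000111110000111011110 walk d0:H3→d1:-→d2:-→d3:-→d4:-→d5:-→d6:-→d7:-→d8:-→d9:-→d10:-→d11:-→d12:-→d13:-→d14:-→d15:-→d16:-→d17:-→d18:-→d19:-→d20:-→d21:-→d22:-→d23:-→d24:-→d25:-→d26:-→d27:-→d28:H0 -> H0
  lookup 162.62.29.224: bits 101000 walk d0:H3→d1:-→d2:-→d3:-→d4:-→d5:-→d6:- -> H3
  add 69.245.0.0/16 -> H3 at depth 16
  add 0.0.0.0/0 -> H4 at depth 0
  lookup 160.62.29.226: bits 1010000000111110000111011110 walk d0:H4→d1:-→d2:-→d3:-→d4:-→d5:-→d6:-→d7:-→d8:-→d9:-→d10:-→d11:-→d12:-→d13:-→d14:-→d15:-→d16:-→d17:-→d18:-→d19:-→d20:-→d21:-→d22:-→d23:-→d24:-→d25:-→d26:-→d27:-→d28:H0 -> H0
  lookup 160.62.29.224: bits 1010000000111110000111011110 walk d0:H4→d1:-→d2:-→d3:-→d4:-→d5:-→d6:-→d7:-→d8:-→d9:-→d10:-→d11:-→d12:-→d13:-→d14:-→d15:-→d16:-→d17:-→d18:-→d19:-→d20:-→d21:-→d22:-→d23:-→d24:-→d25:-→d26:-→d27:-→d28:H0 -> H0
  add 69.245.144.0/20 -> H3 at depth 20
  lookup 69.245.0.7: bits 0100010111110101 walk d0:H4→d1:-→d2:-→d3:-→d4:-→d5:-→d6:-→d7:-→d8:-→d9:-→d10:-→d11:-→d12:-→d13:-→d14:-→d15:-→d16:H3 -> H3
  lookup 160.62.29.224: bits 1010000000111110000111011110 walk d0:H4→d1:-→d2:-→d3:-→d4:-→d5:-→d6:-→d7:-→d8:-→d9:-→d10:-→d11:-→d12:-→d13:-→d14:-→d15:-→d16:-→d17:-→d18:-→d19:-→d20:-→d21:-→d22:-→d23:-→d24:-→d25:-→d26:-→d27:-→d28:H0 -> H0
  lookup 19.94.241.75: bits 0 walk d0:H4→d1:- -> H4
  lookup 160.62.29.224: bits 1010000000111110000111011110 walk d0:H4→d1:-→d2:-→d3:-→d4:-→d5:-→d6:-→d7:-→d8:-→d9:-→d10:-→d11:-→d12:-→d13:-→d14:-→d15:-→d16:-→d17:-→d18:-→d19:-→d20:-→d21:-→d22:-→d23:-→d24:-→d25:-→d26:-→d27:-→d28:H0 -> H0
  lookup 160.62.29.225: bits 1010000000111110000111011110 walk d0:H4→d1:-→d2:-→d3:-→d4:-→d5:-→d6:-→d7:-→d8:-→d9:-→d10:-→d11:-→d12:-→d13:-→d14:-→d15:-→d16:-→d17:-→d18:-→d19:-→d20:-→d21:-→d22:-→d23:-→d24:-→d25:-→d26:-→d27:-→d28:H0 -> H0
  add 160.62.29.238/31 -> H1 at depth 31
  lookup 69.245.0.3: bits 0100010111110101 walk d0:H4→d1:-→d2:-→d3:-→d4:-→d5:-→d6:-→d7:-→d8:-→d9:-→d10:-→d11:-→d12:-→d13:-→d14:-→d15:-→d16:H3 -> H3
  add 160.0.0.0/8 -> H0 at depth 8
  del 0.0.0.0/0 (clear depth 0)
  lookup 208.236.138.120: bits 1 walk d0:-→d1:- -> no-route
  lookup 69.245.144.162: bits 01000101111101011001 walk d0:-→d1:-→d2:-→d3:-→d4:-→d5:-→d6:-→d7:-→d8:-→d9:-→d10:-→d11:-→d12:-→d13:-→d14:-→d15:-→d16:H3→d17:-→d18:-→d19:-→d20:H3 -> H3
  lookup 160.62.29.238: bits 1010000000111110000111011110111 walk d0:-→d1:-→d2:-→d3:-→d4:-→d5:-→d6:-→d7:-→d8:H0→d9:-→d10:-→d11:-→d12:-→d13:-→d14:-→d15:-→d16:-→d17:-→d18:-→d19:-→d20:-→d21:-→d22:-→d23:-→d24:-→d25:-→d26:-→d27:-→d28:H0→d29:-→d30:-→d31:H1 -> H1
  add 134.128.0.0/15 -> H2 at depth 15
  add 64.0.0.0/2 -> H0 at depth 2
  del 160.0.0.0/8 (clear depth 8)
  lookup 134.128.0.4: bits 100001101000000 walk d0:-→d1:-→d2:-→d3:-→d4:-→d5:-→d6:-→d7:-→d8:-→d9:-→d10:-→d11:-→d12:-→d13:-→d14:-→d15:H2 -> H2
  lookup 134.128.10.29: bits 100001101000000 walk d0:-→d1:-→d2:-→d3:-→d4:-→d5:-→d6:-→d7:-→d8:-→d9:-→d10:-→d11:-→d12:-→d13:-→d14:-→d15:H2 -> H2

== LOOKUPS ==
["H4","H0","H3","H0","H0","H0","H3","H0","H0","H3","H0","H4","H0","H0","H3","no-route","H3","H1","H2","H2"]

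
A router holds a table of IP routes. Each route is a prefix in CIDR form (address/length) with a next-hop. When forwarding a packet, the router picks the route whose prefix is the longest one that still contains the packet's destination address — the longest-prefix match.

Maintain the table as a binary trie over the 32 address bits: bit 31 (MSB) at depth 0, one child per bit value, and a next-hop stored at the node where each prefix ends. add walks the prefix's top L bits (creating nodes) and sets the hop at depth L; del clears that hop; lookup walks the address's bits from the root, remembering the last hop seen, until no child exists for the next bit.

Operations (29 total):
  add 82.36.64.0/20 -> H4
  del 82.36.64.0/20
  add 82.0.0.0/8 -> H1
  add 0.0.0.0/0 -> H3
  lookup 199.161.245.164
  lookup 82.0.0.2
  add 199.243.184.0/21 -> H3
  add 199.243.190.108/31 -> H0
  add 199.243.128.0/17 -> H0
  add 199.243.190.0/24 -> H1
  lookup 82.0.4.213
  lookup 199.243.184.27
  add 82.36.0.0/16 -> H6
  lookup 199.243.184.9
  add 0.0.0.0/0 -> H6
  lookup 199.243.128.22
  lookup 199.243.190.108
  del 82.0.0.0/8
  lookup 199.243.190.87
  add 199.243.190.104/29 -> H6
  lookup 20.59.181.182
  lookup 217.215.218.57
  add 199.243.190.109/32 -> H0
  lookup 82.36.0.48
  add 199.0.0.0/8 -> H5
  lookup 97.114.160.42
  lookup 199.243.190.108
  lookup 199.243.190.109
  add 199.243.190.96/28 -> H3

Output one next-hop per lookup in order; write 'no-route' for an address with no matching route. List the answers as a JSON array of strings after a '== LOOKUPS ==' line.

Apply in order:
  add 82.36.64.0/20 -> H4 at depth 20
  del 82.36.64.0/20 (clear depth 20)
  add 82.0.0.0/8 -> H1 at depth 8
  add 0.0.0.0/0 -> H3 at depth 0
  Q 199.161.245.164: descend ε ; hops seen [H3] ; pick H3
  Q 82.0.0.2: descend 0101001000 ; hops seen [H3,H1] ; pick H1
  add 199.243.184.0/21 -> H3 at depth 21
  add 199.243.190.108/31 -> H0 at depth 31
  add 199.243.128.0/17 -> H0 at depth 17
  add 199.243.190.0/24 -> H1 at depth 24
  Q 82.0.4.213: descend 0101001000 ; hops seen [H3,H1] ; pick H1
  Q 199.243.184.27: descend 110001111111001110111 ; hops seen [H3,H0,H3] ; pick H3
  add 82.36.0.0/16 -> H6 at depth 16
  Q 199.243.184.9: descend 110001111111001110111 ; hops seen [H3,H0,H3] ; pick H3
  add 0.0.0.0/0 -> H6 at depth 0
  Q 199.243.128.22: descend 110001111111001110 ; hops seen [H6,H0] ; pick H0
  Q 199.243.190.108: descend 1100011111110011101111100110110 ; hops seen [H6,H0,H3,H1,H0] ; pick H0
  del 82.0.0.0/8 (clear depth 8)
  Q 199.243.190.87: descend 11000111111100111011111001 ; hops seen [H6,H0,H3,H1] ; pick H1
  add 199.243.190.104/29 -> H6 at depth 29
  Q 20.59.181.182: descend 0 ; hops seen [H6] ; pick H6
  Q 217.215.218.57: descend 110 ; hops seen [H6] ; pick H6
  add 199.243.190.109/32 -> H0 at depth 32
  Q 82.36.0.48: descend 01010010001001000 ; hops seen [H6,H6] ; pick H6
  add 199.0.0.0/8 -> H5 at depth 8
  Q 97.114.160.42: descend 01 ; hops seen [H6] ; pick H6
  Q 199.243.190.108: descend 1100011111110011101111100110110 ; hops seen [H6,H5,H0,H3,H1,H6,H0] ; pick H0
  Q 199.243.190.109: descend 11000111111100111011111001101101 ; hops seen [H6,H5,H0,H3,H1,H6,H0,H0] ; pick H0
  add 199.243.190.96/28 -> H3 at depth 28

== LOOKUPS ==
["H3","H1","H1","H3","H3","H0","H0","H1","H6","H6","H6","H6","H0","H0"]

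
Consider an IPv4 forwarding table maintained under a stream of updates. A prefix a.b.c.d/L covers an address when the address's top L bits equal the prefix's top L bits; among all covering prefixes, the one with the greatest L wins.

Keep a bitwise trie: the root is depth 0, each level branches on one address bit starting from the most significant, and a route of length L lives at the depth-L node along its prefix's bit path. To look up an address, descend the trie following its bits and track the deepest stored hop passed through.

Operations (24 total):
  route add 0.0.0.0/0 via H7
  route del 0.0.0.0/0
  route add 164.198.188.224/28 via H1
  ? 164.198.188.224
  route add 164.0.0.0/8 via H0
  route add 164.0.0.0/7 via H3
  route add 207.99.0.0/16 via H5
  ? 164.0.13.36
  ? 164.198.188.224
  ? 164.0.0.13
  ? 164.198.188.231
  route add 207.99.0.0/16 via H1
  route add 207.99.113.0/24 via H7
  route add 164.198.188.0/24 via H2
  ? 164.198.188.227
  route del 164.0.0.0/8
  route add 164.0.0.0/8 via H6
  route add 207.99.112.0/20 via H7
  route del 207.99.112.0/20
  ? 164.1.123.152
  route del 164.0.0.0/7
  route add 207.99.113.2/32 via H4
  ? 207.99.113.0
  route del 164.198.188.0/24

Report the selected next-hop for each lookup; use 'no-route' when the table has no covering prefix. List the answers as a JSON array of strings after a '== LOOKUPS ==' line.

Process each operation:
  + 0.0.0.0/0 (H7) depth=0
  - 0.0.0.0/0 clear@0
  + 164.198.188.224/28 (H1) depth=28
  Q 164.198.188.224: descend 1010010011000110101111001110 ; hops seen [H1] ; pick H1
  + 164.0.0.0/8 (H0) depth=8
  + 164.0.0.0/7 (H3) depth=7
  + 207.99.0.0/16 (H5) depth=16
  Q 164.0.13.36: descend 10100100 ; hops seen [H3,H0] ; pick H0
  Q 164.198.188.224: descend 1010010011000110101111001110 ; hops seen [H3,H0,H1] ; pick H1
  Q 164.0.0.13: descend 10100100 ; hops seen [H3,H0] ; pick H0
  Q 164.198.188.231: descend 1010010011000110101111001110 ; hops seen [H3,H0,H1] ; pick H1
  + 207.99.0.0/16 (H1) depth=16
  + 207.99.113.0/24 (H7) depth=24
  + 164.198.188.0/24 (H2) depth=24
  Q 164.198.188.227: descend 1010010011000110101111001110 ; hops seen [H3,H0,H2,H1] ; pick H1
  - 164.0.0.0/8 clear@8
  + 164.0.0.0/8 (H6) depth=8
  + 207.99.112.0/20 (H7) depth=20
  - 207.99.112.0/20 clear@20
  Q 164.1.123.152: descend 10100100 ; hops seen [H3,H6] ; pick H6
  - 164.0.0.0/7 clear@7
  + 207.99.113.2/32 (H4) depth=32
  Q 207.99.113.0: descend 110011110110001101110001000000 ; hops seen [H1,H7] ; pick H7
  - 164.198.188.0/24 clear@24

== LOOKUPS ==
["H1","H0","H1","H0","H1","H1","H6","H7"]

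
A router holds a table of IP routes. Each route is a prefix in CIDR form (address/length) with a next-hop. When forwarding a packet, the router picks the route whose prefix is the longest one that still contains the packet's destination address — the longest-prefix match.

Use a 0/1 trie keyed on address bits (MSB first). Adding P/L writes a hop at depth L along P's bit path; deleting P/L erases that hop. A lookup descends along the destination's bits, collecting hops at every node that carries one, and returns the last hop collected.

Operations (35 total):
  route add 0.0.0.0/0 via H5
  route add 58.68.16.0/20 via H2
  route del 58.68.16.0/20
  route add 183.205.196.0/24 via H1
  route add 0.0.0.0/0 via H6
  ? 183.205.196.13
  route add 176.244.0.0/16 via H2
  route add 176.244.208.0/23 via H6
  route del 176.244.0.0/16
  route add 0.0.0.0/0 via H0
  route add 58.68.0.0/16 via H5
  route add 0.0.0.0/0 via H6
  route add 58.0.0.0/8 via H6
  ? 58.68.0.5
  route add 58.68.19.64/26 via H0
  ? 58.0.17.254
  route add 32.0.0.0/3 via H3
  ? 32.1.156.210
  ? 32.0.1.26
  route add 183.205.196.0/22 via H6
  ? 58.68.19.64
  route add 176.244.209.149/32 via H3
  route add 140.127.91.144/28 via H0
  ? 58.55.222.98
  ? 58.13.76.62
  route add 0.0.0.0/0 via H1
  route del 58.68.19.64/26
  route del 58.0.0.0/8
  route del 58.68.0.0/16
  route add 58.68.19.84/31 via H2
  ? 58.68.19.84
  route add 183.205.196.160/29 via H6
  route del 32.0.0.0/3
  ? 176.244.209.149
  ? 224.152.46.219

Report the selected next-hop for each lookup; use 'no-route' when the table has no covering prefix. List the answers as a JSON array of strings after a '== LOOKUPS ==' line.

Trace:
  + 0.0.0.0/0 (H5) depth=0
  + 58.68.16.0/20 (H2) depth=20
  - 58.68.16.0/20 clear@20
  + 183.205.196.0/24 (H1) depth=24
  + 0.0.0.0/0 (H6) depth=0
  ? 183.205.196.13  path d0:H6→d1:-→d2:-→d3:-→d4:-→d5:-→d6:-→d7:-→d8:-→d9:-→d10:-→d11:-→d12:-→d13:-→d14:-→d15:-→d16:-→d17:-→d18:-→d19:-→d20:-→d21:-→d22:-→d23:-→d24:H1  best=H1
  + 176.244.0.0/16 (H2) depth=16
  + 176.244.208.0/23 (H6) depth=23
  - 176.244.0.0/16 clear@16
  + 0.0.0.0/0 (H0) depth=0
  + 58.68.0.0/16 (H5) depth=16
  + 0.0.0.0/0 (H6) depth=0
  + 58.0.0.0/8 (H6) depth=8
  ? 58.68.0.5  path d0:H6→d1:-→d2:-→d3:-→d4:-→d5:-→d6:-→d7:-→d8:H6→d9:-→d10:-→d11:-→d12:-→d13:-→d14:-→d15:-→d16:H5→d17:-→d18:-→d19:-  best=H5
  + 58.68.19.64/26 (H0) depth=26
  ? 58.0.17.254  path d0:H6→d1:-→d2:-→d3:-→d4:-→d5:-→d6:-→d7:-→d8:H6→d9:-  best=H6
  + 32.0.0.0/3 (H3) depth=3
  ? 32.1.156.210  path d0:H6→d1:-→d2:-→d3:H3  best=H3
  ? 32.0.1.26  path d0:H6→d1:-→d2:-→d3:H3  best=H3
  + 183.205.196.0/22 (H6) depth=22
  ? 58.68.19.64  path d0:H6→d1:-→d2:-→d3:H3→d4:-→d5:-→d6:-→d7:-→d8:H6→d9:-→d10:-→d11:-→d12:-→d13:-→d14:-→d15:-→d16:H5→d17:-→d18:-→d19:-→d20:-→d21:-→d22:-→d23:-→d24:-→d25:-→d26:H0  best=H0
  + 176.244.209.149/32 (H3) depth=32
  + 140.127.91.144/28 (H0) depth=28
  ? 58.55.222.98  path d0:H6→d1:-→d2:-→d3:H3→d4:-→d5:-→d6:-→d7:-→d8:H6→d9:-  best=H6
  ? 58.13.76.62  path d0:H6→d1:-→d2:-→d3:H3→d4:-→d5:-→d6:-→d7:-→d8:H6→d9:-  best=H6
  + 0.0.0.0/0 (H1) depth=0
  - 58.68.19.64/26 clear@26
  - 58.0.0.0/8 clear@8
  - 58.68.0.0/16 clear@16
  + 58.68.19.84/31 (H2) depth=31
  ? 58.68.19.84  path d0:H1→d1:-→d2:-→d3:H3→d4:-→d5:-→d6:-→d7:-→d8:-→d9:-→d10:-→d11:-→d12:-→d13:-→d14:-→d15:-→d16:-→d17:-→d18:-→d19:-→d20:-→d21:-→d22:-→d23:-→d24:-→d25:-→d26:-→d27:-→d28:-→d29:-→d30:-→d31:H2  best=H2
  + 183.205.196.160/29 (H6) depth=29
  - 32.0.0.0/3 clear@3
  ? 176.244.209.149  path d0:H1→d1:-→d2:-→d3:-→d4:-→d5:-→d6:-→d7:-→d8:-→d9:-→d10:-→d11:-→d12:-→d13:-→d14:-→d15:-→d16:-→d17:-→d18:-→d19:-→d20:-→d21:-→d22:-→d23:H6→d24:-→d25:-→d26:-→d27:-→d28:-→d29:-→d30:-→d31:-→d32:H3  best=H3
  ? 224.152.46.219  path d0:H1→d1:-  best=H1

== LOOKUPS ==
["H1","H5","H6","H3","H3","H0","H6","H6","H2","H3","H1"]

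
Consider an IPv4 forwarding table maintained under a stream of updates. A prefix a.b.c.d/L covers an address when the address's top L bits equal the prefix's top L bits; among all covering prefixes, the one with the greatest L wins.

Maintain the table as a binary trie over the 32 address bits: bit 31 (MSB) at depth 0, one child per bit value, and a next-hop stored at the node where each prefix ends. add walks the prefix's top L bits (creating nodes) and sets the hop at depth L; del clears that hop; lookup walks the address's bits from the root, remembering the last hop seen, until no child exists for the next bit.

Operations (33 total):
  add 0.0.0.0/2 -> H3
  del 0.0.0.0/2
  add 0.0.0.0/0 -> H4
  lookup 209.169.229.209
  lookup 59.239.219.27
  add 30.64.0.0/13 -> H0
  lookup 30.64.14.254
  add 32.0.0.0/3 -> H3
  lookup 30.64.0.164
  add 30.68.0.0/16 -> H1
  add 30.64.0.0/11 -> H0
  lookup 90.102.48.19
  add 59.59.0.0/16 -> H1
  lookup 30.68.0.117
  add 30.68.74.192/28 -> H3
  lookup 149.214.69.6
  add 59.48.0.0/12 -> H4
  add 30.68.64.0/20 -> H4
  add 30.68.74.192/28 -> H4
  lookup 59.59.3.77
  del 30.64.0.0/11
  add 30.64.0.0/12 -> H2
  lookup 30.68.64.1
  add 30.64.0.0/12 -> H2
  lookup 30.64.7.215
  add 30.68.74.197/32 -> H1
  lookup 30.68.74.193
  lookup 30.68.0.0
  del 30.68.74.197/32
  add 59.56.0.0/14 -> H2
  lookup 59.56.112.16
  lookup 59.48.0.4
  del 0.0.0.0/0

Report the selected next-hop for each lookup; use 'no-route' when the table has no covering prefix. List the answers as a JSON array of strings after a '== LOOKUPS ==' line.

Trace:
  + 0.0.0.0/2 (H3) depth=2
  del 0.0.0.0/2 (clear depth 2)
  + 0.0.0.0/0 (H4) depth=0
  Q 209.169.229.209: descend ε ; hops seen [H4] ; pick H4
  Q 59.239.219.27: descend 00 ; hops seen [H4] ; pick H4
  + 30.64.0.0/13 (H0) depth=13
  Q 30.64.14.254: descend 0001111001000 ; hops seen [H4,H0] ; pick H0
  + 32.0.0.0/3 (H3) depth=3
  Q 30.64.0.164: descend 0001111001000 ; hops seen [H4,H0] ; pick H0
  + 30.68.0.0/16 (H1) depth=16
  + 30.64.0.0/11 (H0) depth=11
  Q 90.102.48.19: descend 0 ; hops seen [H4] ; pick H4
  + 59.59.0.0/16 (H1) depth=16
  Q 30.68.0.117: descend 0001111001000100 ; hops seen [H4,H0,H0,H1] ; pick H1
  + 30.68.74.192/28 (H3) depth=28
  Q 149.214.69.6: descend ε ; hops seen [H4] ; pick H4
  + 59.48.0.0/12 (H4) depth=12
  + 30.68.64.0/20 (H4) depth=20
  + 30.68.74.192/28 (H4) depth=28
  Q 59.59.3.77: descend 0011101100111011 ; hops seen [H4,H3,H4,H1] ; pick H1
  del 30.64.0.0/11 (clear depth 11)
  + 30.64.0.0/12 (H2) depth=12
  Q 30.68.64.1: descend 00011110010001000100 ; hops seen [H4,H2,H0,H1,H4] ; pick H4
  + 30.64.0.0/12 (H2) depth=12
  Q 30.64.7.215: descend 0001111001000 ; hops seen [H4,H2,H0] ; pick H0
  + 30.68.74.197/32 (H1) depth=32
  Q 30.68.74.193: descend 00011110010001000100101011000 ; hops seen [H4,H2,H0,H1,H4,H4] ; pick H4
  Q 30.68.0.0: descend 00011110010001000 ; hops seen [H4,H2,H0,H1] ; pick H1
  del 30.68.74.197/32 (clear depth 32)
  + 59.56.0.0/14 (H2) depth=14
  Q 59.56.112.16: descend 00111011001110 ; hops seen [H4,H3,H4,H2] ; pick H2
  Q 59.48.0.4: descend 001110110011 ; hops seen [H4,H3,H4] ; pick H4
  del 0.0.0.0/0 (clear depth 0)

== LOOKUPS ==
["H4","H4","H0","H0","H4","H1","H4","H1","H4","H0","H4","H1","H2","H4"]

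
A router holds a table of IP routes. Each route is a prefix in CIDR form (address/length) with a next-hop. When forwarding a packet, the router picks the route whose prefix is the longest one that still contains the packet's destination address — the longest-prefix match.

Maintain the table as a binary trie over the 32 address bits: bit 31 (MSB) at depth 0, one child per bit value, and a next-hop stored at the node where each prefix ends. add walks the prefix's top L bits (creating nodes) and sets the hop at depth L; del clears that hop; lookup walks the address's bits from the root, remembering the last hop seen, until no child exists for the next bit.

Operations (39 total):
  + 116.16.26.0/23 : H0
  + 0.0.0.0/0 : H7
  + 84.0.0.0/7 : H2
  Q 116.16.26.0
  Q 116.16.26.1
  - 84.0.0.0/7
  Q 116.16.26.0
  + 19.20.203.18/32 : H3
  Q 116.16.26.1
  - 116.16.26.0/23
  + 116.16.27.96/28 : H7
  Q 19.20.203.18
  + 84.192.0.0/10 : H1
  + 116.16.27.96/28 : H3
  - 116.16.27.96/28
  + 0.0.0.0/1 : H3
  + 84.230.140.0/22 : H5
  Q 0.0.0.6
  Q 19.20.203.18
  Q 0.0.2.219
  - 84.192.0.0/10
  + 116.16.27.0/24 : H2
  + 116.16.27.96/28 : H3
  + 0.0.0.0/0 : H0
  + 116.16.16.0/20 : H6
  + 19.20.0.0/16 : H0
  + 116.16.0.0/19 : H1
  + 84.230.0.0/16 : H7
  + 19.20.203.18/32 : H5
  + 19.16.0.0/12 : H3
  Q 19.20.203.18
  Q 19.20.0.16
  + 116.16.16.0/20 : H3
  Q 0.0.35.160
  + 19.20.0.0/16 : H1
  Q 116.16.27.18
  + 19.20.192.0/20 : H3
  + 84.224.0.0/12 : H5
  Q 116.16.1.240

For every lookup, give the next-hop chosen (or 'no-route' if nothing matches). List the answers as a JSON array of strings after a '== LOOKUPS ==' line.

Trace:
  add 116.16.26.0/23 -> H0 at depth 23
  add 0.0.0.0/0 -> H7 at depth 0
  add 84.0.0.0/7 -> H2 at depth 7
  ? 116.16.26.0  path d0:H7→d1:-→d2:-→d3:-→d4:-→d5:-→d6:-→d7:-→d8:-→d9:-→d10:-→d11:-→d12:-→d13:-→d14:-→d15:-→d16:-→d17:-→d18:-→d19:-→d20:-→d21:-→d22:-→d23:H0  best=H0
  ? 116.16.26.1  path d0:H7→d1:-→d2:-→d3:-→d4:-→d5:-→d6:-→d7:-→d8:-→d9:-→d10:-→d11:-→d12:-→d13:-→d14:-→d15:-→d16:-→d17:-→d18:-→d19:-→d20:-→d21:-→d22:-→d23:H0  best=H0
  - 84.0.0.0/7 clear@7
  ? 116.16.26.0  path d0:H7→d1:-→d2:-→d3:-→d4:-→d5:-→d6:-→d7:-→d8:-→d9:-→d10:-→d11:-→d12:-→d13:-→d14:-→d15:-→d16:-→d17:-→d18:-→d19:-→d20:-→d21:-→d22:-→d23:H0  best=H0
  add 19.20.203.18/32 -> H3 at depth 32
  ? 116.16.26.1  path d0:H7→d1:-→d2:-→d3:-→d4:-→d5:-→d6:-→d7:-→d8:-→d9:-→d10:-→d11:-→d12:-→d13:-→d14:-→d15:-→d16:-→d17:-→d18:-→d19:-→d20:-→d21:-→d22:-→d23:H0  best=H0
  - 116.16.26.0/23 clear@23
  add 116.16.27.96/28 -> H7 at depth 28
  ? 19.20.203.18  path d0:H7→d1:-→d2:-→d3:-→d4:-→d5:-→d6:-→d7:-→d8:-→d9:-→d10:-→d11:-→d12:-→d13:-→d14:-→d15:-→d16:-→d17:-→d18:-→d19:-→d20:-→d21:-→d22:-→d23:-→d24:-→d25:-→d26:-→d27:-→d28:-→d29:-→d30:-→d31:-→d32:H3  best=H3
  add 84.192.0.0/10 -> H1 at depth 10
  add 116.16.27.96/28 -> H3 at depth 28
  - 116.16.27.96/28 clear@28
  add 0.0.0.0/1 -> H3 at depth 1
  add 84.230.140.0/22 -> H5 at depth 22
  ? 0.0.0.6  path d0:H7→d1:H3→d2:-→d3:-  best=H3
  ? 19.20.203.18  path d0:H7→d1:H3→d2:-→d3:-→d4:-→d5:-→d6:-→d7:-→d8:-→d9:-→d10:-→d11:-→d12:-→d13:-→d14:-→d15:-→d16:-→d17:-→d18:-→d19:-→d20:-→d21:-→d22:-→d23:-→d24:-→d25:-→d26:-→d27:-→d28:-→d29:-→d30:-→d31:-→d32:H3  best=H3
  ? 0.0.2.219  path d0:H7→d1:H3→d2:-→d3:-  best=H3
  - 84.192.0.0/10 clear@10
  add 116.16.27.0/24 -> H2 at depth 24
  add 116.16.27.96/28 -> H3 at depth 28
  add 0.0.0.0/0 -> H0 at depth 0
  add 116.16.16.0/20 -> H6 at depth 20
  add 19.20.0.0/16 -> H0 at depth 16
  add 116.16.0.0/19 -> H1 at depth 19
  add 84.230.0.0/16 -> H7 at depth 16
  add 19.20.203.18/32 -> H5 at depth 32
  add 19.16.0.0/12 -> H3 at depth 12
  ? 19.20.203.18  path d0:H0→d1:H3→d2:-→d3:-→d4:-→d5:-→d6:-→d7:-→d8:-→d9:-→d10:-→d11:-→d12:H3→d13:-→d14:-→d15:-→d16:H0→d17:-→d18:-→d19:-→d20:-→d21:-→d22:-→d23:-→d24:-→d25:-→d26:-→d27:-→d28:-→d29:-→d30:-→d31:-→d32:H5  best=H5
  ? 19.20.0.16  path d0:H0→d1:H3→d2:-→d3:-→d4:-→d5:-→d6:-→d7:-→d8:-→d9:-→d10:-→d11:-→d12:H3→d13:-→d14:-→d15:-→d16:H0  best=H0
  add 116.16.16.0/20 -> H3 at depth 20
  ? 0.0.35.160  path d0:H0→d1:H3→d2:-→d3:-  best=H3
  add 19.20.0.0/16 -> H1 at depth 16
  ? 116.16.27.18  path d0:H0→d1:H3→d2:-→d3:-→d4:-→d5:-→d6:-→d7:-→d8:-→d9:-→d10:-→d11:-→d12:-→d13:-→d14:-→d15:-→d16:-→d17:-→d18:-→d19:H1→d20:H3→d21:-→d22:-→d23:-→d24:H2→d25:-  best=H2
  add 19.20.192.0/20 -> H3 at depth 20
  add 84.224.0.0/12 -> H5 at depth 12
  ? 116.16.1.240  path d0:H0→d1:H3→d2:-→d3:-→d4:-→d5:-→d6:-→d7:-→d8:-→d9:-→d10:-→d11:-→d12:-→d13:-→d14:-→d15:-→d16:-→d17:-→d18:-→d19:H1  best=H1

== LOOKUPS ==
["H0","H0","H0","H0","H3","H3","H3","H3","H5","H0","H3","H2","H1"]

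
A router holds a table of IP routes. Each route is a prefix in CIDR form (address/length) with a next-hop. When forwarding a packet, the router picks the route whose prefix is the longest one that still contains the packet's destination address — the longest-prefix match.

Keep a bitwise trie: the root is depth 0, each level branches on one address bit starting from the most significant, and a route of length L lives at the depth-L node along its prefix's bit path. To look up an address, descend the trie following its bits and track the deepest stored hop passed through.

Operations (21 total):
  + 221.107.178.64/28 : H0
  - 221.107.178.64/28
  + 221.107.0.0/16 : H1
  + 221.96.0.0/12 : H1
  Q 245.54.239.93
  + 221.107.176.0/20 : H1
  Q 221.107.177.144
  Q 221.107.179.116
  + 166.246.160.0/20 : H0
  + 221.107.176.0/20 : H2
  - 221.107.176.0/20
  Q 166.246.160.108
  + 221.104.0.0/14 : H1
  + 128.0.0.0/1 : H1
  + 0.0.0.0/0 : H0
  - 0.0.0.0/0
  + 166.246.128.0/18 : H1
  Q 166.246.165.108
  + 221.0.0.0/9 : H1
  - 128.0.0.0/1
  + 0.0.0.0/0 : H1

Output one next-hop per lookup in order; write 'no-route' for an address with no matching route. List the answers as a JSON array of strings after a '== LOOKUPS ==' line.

Process each operation:
  + 221.107.178.64/28 (H0) depth=28
  del 221.107.178.64/28 (clear depth 28)
  + 221.107.0.0/16 (H1) depth=16
  + 221.96.0.0/12 (H1) depth=12
  lookup 245.54.239.93: bits 11 walk d0:-→d1:-→d2:- -> no-route
  + 221.107.176.0/20 (H1) depth=20
  lookup 221.107.177.144: bits 1101110101101011101100 walk d0:-→d1:-→d2:-→d3:-→d4:-→d5:-→d6:-→d7:-→d8:-→d9:-→d10:-→d11:-→d12:H1→d13:-→d14:-→d15:-→d16:H1→d17:-→d18:-→d19:-→d20:H1→d21:-→d22:- -> H1
  lookup 221.107.179.116: bits 11011101011010111011001 walk d0:-→d1:-→d2:-→d3:-→d4:-→d5:-→d6:-→d7:-→d8:-→d9:-→d10:-→d11:-→d12:H1→d13:-→d14:-→d15:-→d16:H1→d17:-→d18:-→d19:-→d20:H1→d21:-→d22:-→d23:- -> H1
  + 166.246.160.0/20 (H0) depth=20
  + 221.107.176.0/20 (H2) depth=20
  del 221.107.176.0/20 (clear depth 20)
  lookup 166.246.160.108: bits 10100110111101101010 walk d0:-→d1:-→d2:-→d3:-→d4:-→d5:-→d6:-→d7:-→d8:-→d9:-→d10:-→d11:-→d12:-→d13:-→d14:-→d15:-→d16:-→d17:-→d18:-→d19:-→d20:H0 -> H0
  + 221.104.0.0/14 (H1) depth=14
  + 128.0.0.0/1 (H1) depth=1
  + 0.0.0.0/0 (H0) depth=0
  del 0.0.0.0/0 (clear depth 0)
  + 166.246.128.0/18 (H1) depth=18
  lookup 166.246.165.108: bits 10100110111101101010 walk d0:-→d1:H1→d2:-→d3:-→d4:-→d5:-→d6:-→d7:-→d8:-→d9:-→d10:-→d11:-→d12:-→d13:-→d14:-→d15:-→d16:-→d17:-→d18:H1→d19:-→d20:H0 -> H0
  + 221.0.0.0/9 (H1) depth=9
  del 128.0.0.0/1 (clear depth 1)
  + 0.0.0.0/0 (H1) depth=0

== LOOKUPS ==
["no-route","H1","H1","H0","H0"]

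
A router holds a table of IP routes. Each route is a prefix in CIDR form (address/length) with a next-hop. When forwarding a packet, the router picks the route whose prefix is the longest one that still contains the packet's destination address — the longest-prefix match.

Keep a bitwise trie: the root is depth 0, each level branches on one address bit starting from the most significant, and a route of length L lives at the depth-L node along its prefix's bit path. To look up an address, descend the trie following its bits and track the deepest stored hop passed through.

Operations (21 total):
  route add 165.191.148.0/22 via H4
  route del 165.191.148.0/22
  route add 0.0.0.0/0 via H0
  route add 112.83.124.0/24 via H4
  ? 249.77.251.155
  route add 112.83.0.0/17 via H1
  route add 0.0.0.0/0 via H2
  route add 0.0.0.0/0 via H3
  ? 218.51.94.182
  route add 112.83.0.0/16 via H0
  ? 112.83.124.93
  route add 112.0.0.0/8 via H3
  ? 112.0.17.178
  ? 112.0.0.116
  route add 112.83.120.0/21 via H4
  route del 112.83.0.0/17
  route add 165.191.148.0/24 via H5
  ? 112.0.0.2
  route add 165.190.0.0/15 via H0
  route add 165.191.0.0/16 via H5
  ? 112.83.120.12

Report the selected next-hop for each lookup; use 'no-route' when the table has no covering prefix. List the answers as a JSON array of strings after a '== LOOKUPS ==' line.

Process each operation:
  + 165.191.148.0/22 (H4) depth=22
  - 165.191.148.0/22 clear@22
  + 0.0.0.0/0 (H0) depth=0
  + 112.83.124.0/24 (H4) depth=24
  ? 249.77.251.155  path d0:H0→d1:-  best=H0
  + 112.83.0.0/17 (H1) depth=17
  + 0.0.0.0/0 (H2) depth=0
  + 0.0.0.0/0 (H3) depth=0
  ? 218.51.94.182  path d0:H3→d1:-  best=H3
  + 112.83.0.0/16 (H0) depth=16
  ? 112.83.124.93  path d0:H3→d1:-→d2:-→d3:-→d4:-→d5:-→d6:-→d7:-→d8:-→d9:-→d10:-→d11:-→d12:-→d13:-→d14:-→d15:-→d16:H0→d17:H1→d18:-→d19:-→d20:-→d21:-→d22:-→d23:-→d24:H4  best=H4
  + 112.0.0.0/8 (H3) depth=8
  ? 112.0.17.178  path d0:H3→d1:-→d2:-→d3:-→d4:-→d5:-→d6:-→d7:-→d8:H3→d9:-  best=H3
  ? 112.0.0.116  path d0:H3→d1:-→d2:-→d3:-→d4:-→d5:-→d6:-→d7:-→d8:H3→d9:-  best=H3
  + 112.83.120.0/21 (H4) depth=21
  - 112.83.0.0/17 clear@17
  + 165.191.148.0/24 (H5) depth=24
  ? 112.0.0.2  path d0:H3→d1:-→d2:-→d3:-→d4:-→d5:-→d6:-→d7:-→d8:H3→d9:-  best=H3
  + 165.190.0.0/15 (H0) depth=15
  + 165.191.0.0/16 (H5) depth=16
  ? 112.83.120.12  path d0:H3→d1:-→d2:-→d3:-→d4:-→d5:-→d6:-→d7:-→d8:H3→d9:-→d10:-→d11:-→d12:-→d13:-→d14:-→d15:-→d16:H0→d17:-→d18:-→d19:-→d20:-→d21:H4  best=H4

== LOOKUPS ==
["H0","H3","H4","H3","H3","H3","H4"]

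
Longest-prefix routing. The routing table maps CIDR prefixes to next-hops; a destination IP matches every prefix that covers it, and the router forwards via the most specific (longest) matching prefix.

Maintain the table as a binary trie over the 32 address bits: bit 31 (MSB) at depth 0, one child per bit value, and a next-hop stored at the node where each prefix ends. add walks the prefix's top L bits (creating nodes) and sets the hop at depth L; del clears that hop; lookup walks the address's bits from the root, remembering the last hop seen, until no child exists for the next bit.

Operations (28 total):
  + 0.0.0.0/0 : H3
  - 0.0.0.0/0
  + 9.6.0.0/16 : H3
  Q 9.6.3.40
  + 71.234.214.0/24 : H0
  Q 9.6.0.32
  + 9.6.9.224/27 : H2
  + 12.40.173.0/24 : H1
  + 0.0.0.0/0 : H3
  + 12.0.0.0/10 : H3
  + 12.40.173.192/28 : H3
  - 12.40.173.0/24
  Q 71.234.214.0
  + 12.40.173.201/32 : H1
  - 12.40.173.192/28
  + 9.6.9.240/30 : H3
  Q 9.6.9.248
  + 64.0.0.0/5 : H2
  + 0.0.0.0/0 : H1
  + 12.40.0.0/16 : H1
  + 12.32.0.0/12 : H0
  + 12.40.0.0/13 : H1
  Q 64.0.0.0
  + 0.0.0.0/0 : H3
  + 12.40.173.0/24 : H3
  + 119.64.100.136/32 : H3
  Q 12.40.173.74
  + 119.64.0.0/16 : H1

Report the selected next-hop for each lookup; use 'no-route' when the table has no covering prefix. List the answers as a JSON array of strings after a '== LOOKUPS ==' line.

Trace:
  add 0.0.0.0/0 -> H3 at depth 0
  del 0.0.0.0/0 (clear depth 0)
  add 9.6.0.0/16 -> H3 at depth 16
  Q 9.6.3.40: descend 0000100100000110 ; hops seen [H3] ; pick H3
  add 71.234.214.0/24 -> H0 at depth 24
  Q 9.6.0.32: descend 0000100100000110 ; hops seen [H3] ; pick H3
  add 9.6.9.224/27 -> H2 at depth 27
  add 12.40.173.0/24 -> H1 at depth 24
  add 0.0.0.0/0 -> H3 at depth 0
  add 12.0.0.0/10 -> H3 at depth 10
  add 12.40.173.192/28 -> H3 at depth 28
  del 12.40.173.0/24 (clear depth 24)
  Q 71.234.214.0: descend 010001111110101011010110 ; hops seen [H3,H0] ; pick H0
  add 12.40.173.201/32 -> H1 at depth 32
  del 12.40.173.192/28 (clear depth 28)
  add 9.6.9.240/30 -> H3 at depth 30
  Q 9.6.9.248: descend 0000100100000110000010011111 ; hops seen [H3,H3,H2] ; pick H2
  add 64.0.0.0/5 -> H2 at depth 5
  add 0.0.0.0/0 -> H1 at depth 0
  add 12.40.0.0/16 -> H1 at depth 16
  add 12.32.0.0/12 -> H0 at depth 12
  add 12.40.0.0/13 -> H1 at depth 13
  Q 64.0.0.0: descend 01000 ; hops seen [H1,H2] ; pick H2
  add 0.0.0.0/0 -> H3 at depth 0
  add 12.40.173.0/24 -> H3 at depth 24
  add 119.64.100.136/32 -> H3 at depth 32
  Q 12.40.173.74: descend 000011000010100010101101 ; hops seen [H3,H3,H0,H1,H1,H3] ; pick H3
  add 119.64.0.0/16 -> H1 at depth 16

== LOOKUPS ==
["H3","H3","H0","H2","H2","H3"]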